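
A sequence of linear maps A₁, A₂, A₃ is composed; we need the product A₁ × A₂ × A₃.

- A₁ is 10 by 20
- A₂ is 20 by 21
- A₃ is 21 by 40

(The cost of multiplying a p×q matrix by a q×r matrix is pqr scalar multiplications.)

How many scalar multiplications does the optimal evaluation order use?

Order (A₁ × (A₂ × A₃)): (A₂ × A₃): 20×21 by 21×40 → 20×40, cost 20·21·40 = 16800; (A₁ × (A₂ × A₃)): 10×20 by 20×40 → 10×40, cost 10·20·40 = 8000; cumulative 24800. Total 24800.
Order ((A₁ × A₂) × A₃): (A₁ × A₂): 10×20 by 20×21 → 10×21, cost 10·20·21 = 4200; ((A₁ × A₂) × A₃): 10×21 by 21×40 → 10×40, cost 10·21·40 = 8400; cumulative 12600. Total 12600.
Minimum: 12600.

12600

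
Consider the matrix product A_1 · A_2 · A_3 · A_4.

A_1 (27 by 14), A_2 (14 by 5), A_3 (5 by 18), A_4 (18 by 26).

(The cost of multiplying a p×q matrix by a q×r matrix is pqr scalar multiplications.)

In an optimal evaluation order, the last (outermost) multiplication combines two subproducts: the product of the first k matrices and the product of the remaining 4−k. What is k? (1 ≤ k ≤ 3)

2

Adjacent pairs: A_1A_2 = 27·14·5 = 1890; A_2A_3 = 14·5·18 = 1260; A_3A_4 = 5·18·26 = 2340.
Length 3: A_1..A_3: k=1: 0+1260+27·14·18=8064; k=2: 1890+0+27·5·18=4320 → min 4320 | A_2..A_4: k=2: 0+2340+14·5·26=4160; k=3: 1260+0+14·18·26=7812 → min 4160.
Top-level splits: k=1: (A_1..A_1)·(A_2..A_4) → 0+4160+27·14·26 = 13988; k=2: (A_1..A_2)·(A_3..A_4) → 1890+2340+27·5·26 = 7740; k=3: (A_1..A_3)·(A_4..A_4) → 4320+0+27·18·26 = 16956.
Best split is after A_2, i.e. k = 2.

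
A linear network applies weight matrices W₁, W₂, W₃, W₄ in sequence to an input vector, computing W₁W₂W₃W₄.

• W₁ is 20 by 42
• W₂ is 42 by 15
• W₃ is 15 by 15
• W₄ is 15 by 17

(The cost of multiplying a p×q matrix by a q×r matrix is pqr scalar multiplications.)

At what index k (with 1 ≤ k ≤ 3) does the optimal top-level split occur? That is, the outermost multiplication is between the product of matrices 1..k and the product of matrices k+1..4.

2

Adjacent pairs: W₁W₂ = 20·42·15 = 12600; W₂W₃ = 42·15·15 = 9450; W₃W₄ = 15·15·17 = 3825.
Length 3: W₁..W₃: k=1: 0+9450+20·42·15=22050; k=2: 12600+0+20·15·15=17100 → min 17100 | W₂..W₄: k=2: 0+3825+42·15·17=14535; k=3: 9450+0+42·15·17=20160 → min 14535.
Top-level splits: k=1: (W₁..W₁)·(W₂..W₄) → 0+14535+20·42·17 = 28815; k=2: (W₁..W₂)·(W₃..W₄) → 12600+3825+20·15·17 = 21525; k=3: (W₁..W₃)·(W₄..W₄) → 17100+0+20·15·17 = 22200.
Best split is after W₂, i.e. k = 2.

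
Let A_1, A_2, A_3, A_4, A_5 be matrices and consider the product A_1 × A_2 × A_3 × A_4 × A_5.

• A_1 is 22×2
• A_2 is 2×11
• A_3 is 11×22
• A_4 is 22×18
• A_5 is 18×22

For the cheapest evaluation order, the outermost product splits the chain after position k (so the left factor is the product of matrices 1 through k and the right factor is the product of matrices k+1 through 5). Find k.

Adjacent pairs: A_1A_2 = 22·2·11 = 484; A_2A_3 = 2·11·22 = 484; A_3A_4 = 11·22·18 = 4356; A_4A_5 = 22·18·22 = 8712.
Length 3: A_1..A_3: k=1: 0+484+22·2·22=1452; k=2: 484+0+22·11·22=5808 → min 1452 | A_2..A_4: k=2: 0+4356+2·11·18=4752; k=3: 484+0+2·22·18=1276 → min 1276 | A_3..A_5: k=3: 0+8712+11·22·22=14036; k=4: 4356+0+11·18·22=8712 → min 8712.
Length 4: A_1..A_4: k=1: 0+1276+22·2·18=2068; k=2: 484+4356+22·11·18=9196; k=3: 1452+0+22·22·18=10164 → min 2068 | A_2..A_5: k=2: 0+8712+2·11·22=9196; k=3: 484+8712+2·22·22=10164; k=4: 1276+0+2·18·22=2068 → min 2068.
Top-level splits: k=1: (A_1..A_1)·(A_2..A_5) → 0+2068+22·2·22 = 3036; k=2: (A_1..A_2)·(A_3..A_5) → 484+8712+22·11·22 = 14520; k=3: (A_1..A_3)·(A_4..A_5) → 1452+8712+22·22·22 = 20812; k=4: (A_1..A_4)·(A_5..A_5) → 2068+0+22·18·22 = 10780.
Best split is after A_1, i.e. k = 1.

1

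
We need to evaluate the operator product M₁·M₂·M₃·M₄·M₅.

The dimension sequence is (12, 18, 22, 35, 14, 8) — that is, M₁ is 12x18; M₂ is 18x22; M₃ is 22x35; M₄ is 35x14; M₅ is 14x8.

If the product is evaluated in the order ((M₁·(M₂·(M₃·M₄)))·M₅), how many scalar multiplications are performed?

20692

(M₃·M₄): 22×35 by 35×14 → 22×14, cost 22·35·14 = 10780
(M₂·(M₃·M₄)): 18×22 by 22×14 → 18×14, cost 18·22·14 = 5544; cumulative 16324
(M₁·(M₂·(M₃·M₄))): 12×18 by 18×14 → 12×14, cost 12·18·14 = 3024; cumulative 19348
((M₁·(M₂·(M₃·M₄)))·M₅): 12×14 by 14×8 → 12×8, cost 12·14·8 = 1344; cumulative 20692
Total: 20692 scalar multiplications.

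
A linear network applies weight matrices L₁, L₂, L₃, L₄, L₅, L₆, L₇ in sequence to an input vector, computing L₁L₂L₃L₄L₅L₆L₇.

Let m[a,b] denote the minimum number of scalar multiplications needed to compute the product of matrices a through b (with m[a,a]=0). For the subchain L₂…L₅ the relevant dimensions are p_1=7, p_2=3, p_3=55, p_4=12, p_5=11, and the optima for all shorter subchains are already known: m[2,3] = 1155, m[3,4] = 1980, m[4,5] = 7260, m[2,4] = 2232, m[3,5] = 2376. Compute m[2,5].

m[2,5] = min over k∈[2,4] of m[2,k]+m[k+1,5]+p_{1}·p_k·p_{5}.
k=2: 0 + 2376 + 7·3·11 = 2607; k=3: 1155 + 7260 + 7·55·11 = 12650; k=4: 2232 + 0 + 7·12·11 = 3156.
Minimum: 2607 at k=2.

2607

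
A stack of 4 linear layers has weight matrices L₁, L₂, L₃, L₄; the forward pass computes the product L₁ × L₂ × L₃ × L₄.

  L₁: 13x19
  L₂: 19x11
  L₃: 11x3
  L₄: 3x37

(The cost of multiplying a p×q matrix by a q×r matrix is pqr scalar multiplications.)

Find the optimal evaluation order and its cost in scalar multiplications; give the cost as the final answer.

Adjacent pairs: L₁L₂ = 13·19·11 = 2717; L₂L₃ = 19·11·3 = 627; L₃L₄ = 11·3·37 = 1221.
Length 3: L₁..L₃: k=1: 0+627+13·19·3=1368; k=2: 2717+0+13·11·3=3146 → min 1368 | L₂..L₄: k=2: 0+1221+19·11·37=8954; k=3: 627+0+19·3·37=2736 → min 2736.
Length 4: L₁..L₄: k=1: 0+2736+13·19·37=11875; k=2: 2717+1221+13·11·37=9229; k=3: 1368+0+13·3·37=2811 → min 2811.
Optimal parenthesization: ((L₁ × (L₂ × L₃)) × L₄) with cost 2811.

2811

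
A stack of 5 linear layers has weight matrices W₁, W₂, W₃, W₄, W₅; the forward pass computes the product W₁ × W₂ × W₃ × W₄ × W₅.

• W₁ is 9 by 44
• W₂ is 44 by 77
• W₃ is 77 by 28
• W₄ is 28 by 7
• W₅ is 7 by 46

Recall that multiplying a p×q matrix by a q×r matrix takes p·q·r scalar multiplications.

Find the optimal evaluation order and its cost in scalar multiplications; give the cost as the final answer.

Adjacent pairs: W₁W₂ = 9·44·77 = 30492; W₂W₃ = 44·77·28 = 94864; W₃W₄ = 77·28·7 = 15092; W₄W₅ = 28·7·46 = 9016.
Length 3: W₁..W₃: k=1: 0+94864+9·44·28=105952; k=2: 30492+0+9·77·28=49896 → min 49896 | W₂..W₄: k=2: 0+15092+44·77·7=38808; k=3: 94864+0+44·28·7=103488 → min 38808 | W₃..W₅: k=3: 0+9016+77·28·46=108192; k=4: 15092+0+77·7·46=39886 → min 39886.
Length 4: W₁..W₄: k=1: 0+38808+9·44·7=41580; k=2: 30492+15092+9·77·7=50435; k=3: 49896+0+9·28·7=51660 → min 41580 | W₂..W₅: k=2: 0+39886+44·77·46=195734; k=3: 94864+9016+44·28·46=160552; k=4: 38808+0+44·7·46=52976 → min 52976.
Length 5: W₁..W₅: k=1: 0+52976+9·44·46=71192; k=2: 30492+39886+9·77·46=102256; k=3: 49896+9016+9·28·46=70504; k=4: 41580+0+9·7·46=44478 → min 44478.
Optimal parenthesization: ((W₁ × (W₂ × (W₃ × W₄))) × W₅) with cost 44478.

44478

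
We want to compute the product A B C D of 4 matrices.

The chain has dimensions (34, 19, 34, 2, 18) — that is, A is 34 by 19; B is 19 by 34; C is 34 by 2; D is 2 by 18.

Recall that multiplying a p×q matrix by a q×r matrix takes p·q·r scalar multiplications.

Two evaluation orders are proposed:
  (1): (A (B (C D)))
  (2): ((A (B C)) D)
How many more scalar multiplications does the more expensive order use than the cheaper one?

Order (1) = (A (B (C D))): (C D): 34×2 by 2×18 → 34×18, cost 34·2·18 = 1224; (B (C D)): 19×34 by 34×18 → 19×18, cost 19·34·18 = 11628; cumulative 12852; (A (B (C D))): 34×19 by 19×18 → 34×18, cost 34·19·18 = 11628; cumulative 24480. Total 24480.
Order (2) = ((A (B C)) D): (B C): 19×34 by 34×2 → 19×2, cost 19·34·2 = 1292; (A (B C)): 34×19 by 19×2 → 34×2, cost 34·19·2 = 1292; cumulative 2584; ((A (B C)) D): 34×2 by 2×18 → 34×18, cost 34·2·18 = 1224; cumulative 3808. Total 3808.
Difference: |24480 − 3808| = 20672.

20672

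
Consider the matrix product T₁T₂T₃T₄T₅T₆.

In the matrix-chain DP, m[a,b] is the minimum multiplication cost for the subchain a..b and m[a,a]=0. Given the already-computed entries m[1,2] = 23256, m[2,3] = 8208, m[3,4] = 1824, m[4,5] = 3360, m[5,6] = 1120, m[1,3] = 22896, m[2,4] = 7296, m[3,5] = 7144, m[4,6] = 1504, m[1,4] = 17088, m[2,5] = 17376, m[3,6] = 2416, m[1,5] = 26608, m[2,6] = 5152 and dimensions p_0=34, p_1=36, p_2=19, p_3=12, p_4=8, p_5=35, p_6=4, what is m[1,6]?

10048

m[1,6] = min over k∈[1,5] of m[1,k]+m[k+1,6]+p_{0}·p_k·p_{6}.
k=1: 0 + 5152 + 34·36·4 = 10048; k=2: 23256 + 2416 + 34·19·4 = 28256; k=3: 22896 + 1504 + 34·12·4 = 26032; k=4: 17088 + 1120 + 34·8·4 = 19296; k=5: 26608 + 0 + 34·35·4 = 31368.
Minimum: 10048 at k=1.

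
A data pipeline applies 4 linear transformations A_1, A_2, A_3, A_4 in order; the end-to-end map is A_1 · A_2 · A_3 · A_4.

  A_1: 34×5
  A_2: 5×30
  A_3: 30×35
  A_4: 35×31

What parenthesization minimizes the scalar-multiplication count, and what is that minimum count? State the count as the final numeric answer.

15945

Adjacent pairs: A_1A_2 = 34·5·30 = 5100; A_2A_3 = 5·30·35 = 5250; A_3A_4 = 30·35·31 = 32550.
Length 3: A_1..A_3: k=1: 0+5250+34·5·35=11200; k=2: 5100+0+34·30·35=40800 → min 11200 | A_2..A_4: k=2: 0+32550+5·30·31=37200; k=3: 5250+0+5·35·31=10675 → min 10675.
Length 4: A_1..A_4: k=1: 0+10675+34·5·31=15945; k=2: 5100+32550+34·30·31=69270; k=3: 11200+0+34·35·31=48090 → min 15945.
Optimal parenthesization: (A_1 · ((A_2 · A_3) · A_4)) with cost 15945.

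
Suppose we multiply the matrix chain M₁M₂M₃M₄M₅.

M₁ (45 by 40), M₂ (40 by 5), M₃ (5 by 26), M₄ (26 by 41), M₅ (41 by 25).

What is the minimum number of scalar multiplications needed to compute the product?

25080

Adjacent pairs: M₁M₂ = 45·40·5 = 9000; M₂M₃ = 40·5·26 = 5200; M₃M₄ = 5·26·41 = 5330; M₄M₅ = 26·41·25 = 26650.
Length 3: M₁..M₃: k=1: 0+5200+45·40·26=52000; k=2: 9000+0+45·5·26=14850 → min 14850 | M₂..M₄: k=2: 0+5330+40·5·41=13530; k=3: 5200+0+40·26·41=47840 → min 13530 | M₃..M₅: k=3: 0+26650+5·26·25=29900; k=4: 5330+0+5·41·25=10455 → min 10455.
Length 4: M₁..M₄: k=1: 0+13530+45·40·41=87330; k=2: 9000+5330+45·5·41=23555; k=3: 14850+0+45·26·41=62820 → min 23555 | M₂..M₅: k=2: 0+10455+40·5·25=15455; k=3: 5200+26650+40·26·25=57850; k=4: 13530+0+40·41·25=54530 → min 15455.
Length 5: M₁..M₅: k=1: 0+15455+45·40·25=60455; k=2: 9000+10455+45·5·25=25080; k=3: 14850+26650+45·26·25=70750; k=4: 23555+0+45·41·25=69680 → min 25080.
Optimal order: ((M₁M₂)((M₃M₄)M₅)) with cost 25080.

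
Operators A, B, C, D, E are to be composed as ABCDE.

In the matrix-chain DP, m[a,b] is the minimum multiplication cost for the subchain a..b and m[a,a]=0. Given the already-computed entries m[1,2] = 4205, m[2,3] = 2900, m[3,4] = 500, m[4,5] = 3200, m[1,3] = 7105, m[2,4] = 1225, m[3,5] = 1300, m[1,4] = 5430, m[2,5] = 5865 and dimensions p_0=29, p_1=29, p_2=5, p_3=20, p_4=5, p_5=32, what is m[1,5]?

m[1,5] = min over k∈[1,4] of m[1,k]+m[k+1,5]+p_{0}·p_k·p_{5}.
k=1: 0 + 5865 + 29·29·32 = 32777; k=2: 4205 + 1300 + 29·5·32 = 10145; k=3: 7105 + 3200 + 29·20·32 = 28865; k=4: 5430 + 0 + 29·5·32 = 10070.
Minimum: 10070 at k=4.

10070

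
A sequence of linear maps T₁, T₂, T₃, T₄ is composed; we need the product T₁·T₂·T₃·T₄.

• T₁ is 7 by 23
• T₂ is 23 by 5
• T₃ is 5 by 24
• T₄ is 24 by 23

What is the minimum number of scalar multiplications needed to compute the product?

Adjacent pairs: T₁T₂ = 7·23·5 = 805; T₂T₃ = 23·5·24 = 2760; T₃T₄ = 5·24·23 = 2760.
Length 3: T₁..T₃: k=1: 0+2760+7·23·24=6624; k=2: 805+0+7·5·24=1645 → min 1645 | T₂..T₄: k=2: 0+2760+23·5·23=5405; k=3: 2760+0+23·24·23=15456 → min 5405.
Length 4: T₁..T₄: k=1: 0+5405+7·23·23=9108; k=2: 805+2760+7·5·23=4370; k=3: 1645+0+7·24·23=5509 → min 4370.
Optimal order: ((T₁·T₂)·(T₃·T₄)) with cost 4370.

4370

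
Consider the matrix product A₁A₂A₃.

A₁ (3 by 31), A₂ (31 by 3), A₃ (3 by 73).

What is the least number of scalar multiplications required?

Order (A₁(A₂A₃)): (A₂A₃): 31×3 by 3×73 → 31×73, cost 31·3·73 = 6789; (A₁(A₂A₃)): 3×31 by 31×73 → 3×73, cost 3·31·73 = 6789; cumulative 13578. Total 13578.
Order ((A₁A₂)A₃): (A₁A₂): 3×31 by 31×3 → 3×3, cost 3·31·3 = 279; ((A₁A₂)A₃): 3×3 by 3×73 → 3×73, cost 3·3·73 = 657; cumulative 936. Total 936.
Minimum: 936.

936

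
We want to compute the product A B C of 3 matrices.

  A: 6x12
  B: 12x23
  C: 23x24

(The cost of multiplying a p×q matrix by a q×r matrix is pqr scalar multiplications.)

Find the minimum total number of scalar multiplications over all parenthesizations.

4968

Order (A (B C)): (B C): 12×23 by 23×24 → 12×24, cost 12·23·24 = 6624; (A (B C)): 6×12 by 12×24 → 6×24, cost 6·12·24 = 1728; cumulative 8352. Total 8352.
Order ((A B) C): (A B): 6×12 by 12×23 → 6×23, cost 6·12·23 = 1656; ((A B) C): 6×23 by 23×24 → 6×24, cost 6·23·24 = 3312; cumulative 4968. Total 4968.
Minimum: 4968.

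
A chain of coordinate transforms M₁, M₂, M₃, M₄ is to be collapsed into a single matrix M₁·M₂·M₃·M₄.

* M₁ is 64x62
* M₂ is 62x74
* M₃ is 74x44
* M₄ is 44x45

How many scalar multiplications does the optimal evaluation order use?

503184

Adjacent pairs: M₁M₂ = 64·62·74 = 293632; M₂M₃ = 62·74·44 = 201872; M₃M₄ = 74·44·45 = 146520.
Length 3: M₁..M₃: k=1: 0+201872+64·62·44=376464; k=2: 293632+0+64·74·44=502016 → min 376464 | M₂..M₄: k=2: 0+146520+62·74·45=352980; k=3: 201872+0+62·44·45=324632 → min 324632.
Length 4: M₁..M₄: k=1: 0+324632+64·62·45=503192; k=2: 293632+146520+64·74·45=653272; k=3: 376464+0+64·44·45=503184 → min 503184.
Optimal order: ((M₁·(M₂·M₃))·M₄) with cost 503184.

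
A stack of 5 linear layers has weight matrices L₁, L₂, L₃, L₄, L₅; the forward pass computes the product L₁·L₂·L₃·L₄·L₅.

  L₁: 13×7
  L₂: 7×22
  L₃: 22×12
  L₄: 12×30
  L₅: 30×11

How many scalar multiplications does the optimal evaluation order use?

7679

Adjacent pairs: L₁L₂ = 13·7·22 = 2002; L₂L₃ = 7·22·12 = 1848; L₃L₄ = 22·12·30 = 7920; L₄L₅ = 12·30·11 = 3960.
Length 3: L₁..L₃: k=1: 0+1848+13·7·12=2940; k=2: 2002+0+13·22·12=5434 → min 2940 | L₂..L₄: k=2: 0+7920+7·22·30=12540; k=3: 1848+0+7·12·30=4368 → min 4368 | L₃..L₅: k=3: 0+3960+22·12·11=6864; k=4: 7920+0+22·30·11=15180 → min 6864.
Length 4: L₁..L₄: k=1: 0+4368+13·7·30=7098; k=2: 2002+7920+13·22·30=18502; k=3: 2940+0+13·12·30=7620 → min 7098 | L₂..L₅: k=2: 0+6864+7·22·11=8558; k=3: 1848+3960+7·12·11=6732; k=4: 4368+0+7·30·11=6678 → min 6678.
Length 5: L₁..L₅: k=1: 0+6678+13·7·11=7679; k=2: 2002+6864+13·22·11=12012; k=3: 2940+3960+13·12·11=8616; k=4: 7098+0+13·30·11=11388 → min 7679.
Optimal order: (L₁·(((L₂·L₃)·L₄)·L₅)) with cost 7679.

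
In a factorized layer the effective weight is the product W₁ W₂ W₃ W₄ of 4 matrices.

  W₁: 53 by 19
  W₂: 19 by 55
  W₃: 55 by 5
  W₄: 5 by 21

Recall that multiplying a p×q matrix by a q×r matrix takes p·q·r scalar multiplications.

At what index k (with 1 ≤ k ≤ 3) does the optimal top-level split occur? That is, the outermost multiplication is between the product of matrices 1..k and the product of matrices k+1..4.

3

Adjacent pairs: W₁W₂ = 53·19·55 = 55385; W₂W₃ = 19·55·5 = 5225; W₃W₄ = 55·5·21 = 5775.
Length 3: W₁..W₃: k=1: 0+5225+53·19·5=10260; k=2: 55385+0+53·55·5=69960 → min 10260 | W₂..W₄: k=2: 0+5775+19·55·21=27720; k=3: 5225+0+19·5·21=7220 → min 7220.
Top-level splits: k=1: (W₁..W₁)·(W₂..W₄) → 0+7220+53·19·21 = 28367; k=2: (W₁..W₂)·(W₃..W₄) → 55385+5775+53·55·21 = 122375; k=3: (W₁..W₃)·(W₄..W₄) → 10260+0+53·5·21 = 15825.
Best split is after W₃, i.e. k = 3.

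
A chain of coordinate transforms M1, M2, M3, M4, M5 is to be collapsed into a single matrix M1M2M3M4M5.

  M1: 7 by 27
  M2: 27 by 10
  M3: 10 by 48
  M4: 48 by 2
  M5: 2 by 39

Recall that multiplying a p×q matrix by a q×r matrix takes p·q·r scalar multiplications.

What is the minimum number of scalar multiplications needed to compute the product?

2424

Adjacent pairs: M1M2 = 7·27·10 = 1890; M2M3 = 27·10·48 = 12960; M3M4 = 10·48·2 = 960; M4M5 = 48·2·39 = 3744.
Length 3: M1..M3: k=1: 0+12960+7·27·48=22032; k=2: 1890+0+7·10·48=5250 → min 5250 | M2..M4: k=2: 0+960+27·10·2=1500; k=3: 12960+0+27·48·2=15552 → min 1500 | M3..M5: k=3: 0+3744+10·48·39=22464; k=4: 960+0+10·2·39=1740 → min 1740.
Length 4: M1..M4: k=1: 0+1500+7·27·2=1878; k=2: 1890+960+7·10·2=2990; k=3: 5250+0+7·48·2=5922 → min 1878 | M2..M5: k=2: 0+1740+27·10·39=12270; k=3: 12960+3744+27·48·39=67248; k=4: 1500+0+27·2·39=3606 → min 3606.
Length 5: M1..M5: k=1: 0+3606+7·27·39=10977; k=2: 1890+1740+7·10·39=6360; k=3: 5250+3744+7·48·39=22098; k=4: 1878+0+7·2·39=2424 → min 2424.
Optimal order: ((M1(M2(M3M4)))M5) with cost 2424.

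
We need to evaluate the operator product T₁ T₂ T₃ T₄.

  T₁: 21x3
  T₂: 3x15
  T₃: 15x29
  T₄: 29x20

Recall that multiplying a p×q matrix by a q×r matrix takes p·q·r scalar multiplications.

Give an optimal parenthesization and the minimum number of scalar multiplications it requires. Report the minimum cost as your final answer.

4305

Adjacent pairs: T₁T₂ = 21·3·15 = 945; T₂T₃ = 3·15·29 = 1305; T₃T₄ = 15·29·20 = 8700.
Length 3: T₁..T₃: k=1: 0+1305+21·3·29=3132; k=2: 945+0+21·15·29=10080 → min 3132 | T₂..T₄: k=2: 0+8700+3·15·20=9600; k=3: 1305+0+3·29·20=3045 → min 3045.
Length 4: T₁..T₄: k=1: 0+3045+21·3·20=4305; k=2: 945+8700+21·15·20=15945; k=3: 3132+0+21·29·20=15312 → min 4305.
Optimal parenthesization: (T₁ ((T₂ T₃) T₄)) with cost 4305.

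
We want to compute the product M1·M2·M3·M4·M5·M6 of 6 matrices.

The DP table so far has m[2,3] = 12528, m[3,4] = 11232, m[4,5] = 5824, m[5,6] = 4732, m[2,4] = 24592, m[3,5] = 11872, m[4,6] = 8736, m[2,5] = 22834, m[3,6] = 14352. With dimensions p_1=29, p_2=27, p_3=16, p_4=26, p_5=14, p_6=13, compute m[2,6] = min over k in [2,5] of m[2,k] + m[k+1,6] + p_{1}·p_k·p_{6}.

24531

m[2,6] = min over k∈[2,5] of m[2,k]+m[k+1,6]+p_{1}·p_k·p_{6}.
k=2: 0 + 14352 + 29·27·13 = 24531; k=3: 12528 + 8736 + 29·16·13 = 27296; k=4: 24592 + 4732 + 29·26·13 = 39126; k=5: 22834 + 0 + 29·14·13 = 28112.
Minimum: 24531 at k=2.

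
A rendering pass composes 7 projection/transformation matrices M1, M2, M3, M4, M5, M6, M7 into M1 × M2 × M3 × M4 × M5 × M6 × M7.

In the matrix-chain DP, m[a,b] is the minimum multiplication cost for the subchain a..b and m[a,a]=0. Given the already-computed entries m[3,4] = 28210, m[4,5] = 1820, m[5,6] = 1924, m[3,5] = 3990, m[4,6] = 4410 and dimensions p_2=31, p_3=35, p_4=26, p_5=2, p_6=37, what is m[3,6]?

6284

m[3,6] = min over k∈[3,5] of m[3,k]+m[k+1,6]+p_{2}·p_k·p_{6}.
k=3: 0 + 4410 + 31·35·37 = 44555; k=4: 28210 + 1924 + 31·26·37 = 59956; k=5: 3990 + 0 + 31·2·37 = 6284.
Minimum: 6284 at k=5.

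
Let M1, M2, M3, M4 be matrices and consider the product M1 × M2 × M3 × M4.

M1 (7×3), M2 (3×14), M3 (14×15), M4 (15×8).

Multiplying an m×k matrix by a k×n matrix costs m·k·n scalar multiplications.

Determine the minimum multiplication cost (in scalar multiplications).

Adjacent pairs: M1M2 = 7·3·14 = 294; M2M3 = 3·14·15 = 630; M3M4 = 14·15·8 = 1680.
Length 3: M1..M3: k=1: 0+630+7·3·15=945; k=2: 294+0+7·14·15=1764 → min 945 | M2..M4: k=2: 0+1680+3·14·8=2016; k=3: 630+0+3·15·8=990 → min 990.
Length 4: M1..M4: k=1: 0+990+7·3·8=1158; k=2: 294+1680+7·14·8=2758; k=3: 945+0+7·15·8=1785 → min 1158.
Optimal order: (M1 × ((M2 × M3) × M4)) with cost 1158.

1158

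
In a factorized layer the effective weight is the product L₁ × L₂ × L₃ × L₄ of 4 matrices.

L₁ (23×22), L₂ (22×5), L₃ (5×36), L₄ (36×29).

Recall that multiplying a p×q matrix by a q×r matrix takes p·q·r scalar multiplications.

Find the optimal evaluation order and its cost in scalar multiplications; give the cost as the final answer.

Adjacent pairs: L₁L₂ = 23·22·5 = 2530; L₂L₃ = 22·5·36 = 3960; L₃L₄ = 5·36·29 = 5220.
Length 3: L₁..L₃: k=1: 0+3960+23·22·36=22176; k=2: 2530+0+23·5·36=6670 → min 6670 | L₂..L₄: k=2: 0+5220+22·5·29=8410; k=3: 3960+0+22·36·29=26928 → min 8410.
Length 4: L₁..L₄: k=1: 0+8410+23·22·29=23084; k=2: 2530+5220+23·5·29=11085; k=3: 6670+0+23·36·29=30682 → min 11085.
Optimal parenthesization: ((L₁ × L₂) × (L₃ × L₄)) with cost 11085.

11085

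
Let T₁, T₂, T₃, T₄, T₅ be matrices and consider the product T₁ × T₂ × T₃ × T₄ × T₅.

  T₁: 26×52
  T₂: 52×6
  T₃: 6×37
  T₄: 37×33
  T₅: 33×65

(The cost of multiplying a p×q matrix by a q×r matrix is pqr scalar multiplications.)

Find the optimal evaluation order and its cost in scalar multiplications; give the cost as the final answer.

Adjacent pairs: T₁T₂ = 26·52·6 = 8112; T₂T₃ = 52·6·37 = 11544; T₃T₄ = 6·37·33 = 7326; T₄T₅ = 37·33·65 = 79365.
Length 3: T₁..T₃: k=1: 0+11544+26·52·37=61568; k=2: 8112+0+26·6·37=13884 → min 13884 | T₂..T₄: k=2: 0+7326+52·6·33=17622; k=3: 11544+0+52·37·33=75036 → min 17622 | T₃..T₅: k=3: 0+79365+6·37·65=93795; k=4: 7326+0+6·33·65=20196 → min 20196.
Length 4: T₁..T₄: k=1: 0+17622+26·52·33=62238; k=2: 8112+7326+26·6·33=20586; k=3: 13884+0+26·37·33=45630 → min 20586 | T₂..T₅: k=2: 0+20196+52·6·65=40476; k=3: 11544+79365+52·37·65=215969; k=4: 17622+0+52·33·65=129162 → min 40476.
Length 5: T₁..T₅: k=1: 0+40476+26·52·65=128356; k=2: 8112+20196+26·6·65=38448; k=3: 13884+79365+26·37·65=155779; k=4: 20586+0+26·33·65=76356 → min 38448.
Optimal parenthesization: ((T₁ × T₂) × ((T₃ × T₄) × T₅)) with cost 38448.

38448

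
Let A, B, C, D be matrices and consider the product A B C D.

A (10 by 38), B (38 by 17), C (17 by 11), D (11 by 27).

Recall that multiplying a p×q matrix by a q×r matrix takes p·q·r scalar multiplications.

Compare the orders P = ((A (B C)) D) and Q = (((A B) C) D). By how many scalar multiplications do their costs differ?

2956

Order P = ((A (B C)) D): (B C): 38×17 by 17×11 → 38×11, cost 38·17·11 = 7106; (A (B C)): 10×38 by 38×11 → 10×11, cost 10·38·11 = 4180; cumulative 11286; ((A (B C)) D): 10×11 by 11×27 → 10×27, cost 10·11·27 = 2970; cumulative 14256. Total 14256.
Order Q = (((A B) C) D): (A B): 10×38 by 38×17 → 10×17, cost 10·38·17 = 6460; ((A B) C): 10×17 by 17×11 → 10×11, cost 10·17·11 = 1870; cumulative 8330; (((A B) C) D): 10×11 by 11×27 → 10×27, cost 10·11·27 = 2970; cumulative 11300. Total 11300.
Difference: |14256 − 11300| = 2956.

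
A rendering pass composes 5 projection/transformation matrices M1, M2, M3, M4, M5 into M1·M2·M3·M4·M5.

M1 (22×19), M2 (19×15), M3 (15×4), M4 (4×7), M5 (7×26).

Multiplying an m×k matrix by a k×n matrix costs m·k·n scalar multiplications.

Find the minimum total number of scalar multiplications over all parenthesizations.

5828

Adjacent pairs: M1M2 = 22·19·15 = 6270; M2M3 = 19·15·4 = 1140; M3M4 = 15·4·7 = 420; M4M5 = 4·7·26 = 728.
Length 3: M1..M3: k=1: 0+1140+22·19·4=2812; k=2: 6270+0+22·15·4=7590 → min 2812 | M2..M4: k=2: 0+420+19·15·7=2415; k=3: 1140+0+19·4·7=1672 → min 1672 | M3..M5: k=3: 0+728+15·4·26=2288; k=4: 420+0+15·7·26=3150 → min 2288.
Length 4: M1..M4: k=1: 0+1672+22·19·7=4598; k=2: 6270+420+22·15·7=9000; k=3: 2812+0+22·4·7=3428 → min 3428 | M2..M5: k=2: 0+2288+19·15·26=9698; k=3: 1140+728+19·4·26=3844; k=4: 1672+0+19·7·26=5130 → min 3844.
Length 5: M1..M5: k=1: 0+3844+22·19·26=14712; k=2: 6270+2288+22·15·26=17138; k=3: 2812+728+22·4·26=5828; k=4: 3428+0+22·7·26=7432 → min 5828.
Optimal order: ((M1·(M2·M3))·(M4·M5)) with cost 5828.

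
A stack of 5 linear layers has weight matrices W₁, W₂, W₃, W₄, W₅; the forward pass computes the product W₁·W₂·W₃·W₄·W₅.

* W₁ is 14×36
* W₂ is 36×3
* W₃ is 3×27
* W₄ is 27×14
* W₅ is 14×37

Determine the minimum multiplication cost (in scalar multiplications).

Adjacent pairs: W₁W₂ = 14·36·3 = 1512; W₂W₃ = 36·3·27 = 2916; W₃W₄ = 3·27·14 = 1134; W₄W₅ = 27·14·37 = 13986.
Length 3: W₁..W₃: k=1: 0+2916+14·36·27=16524; k=2: 1512+0+14·3·27=2646 → min 2646 | W₂..W₄: k=2: 0+1134+36·3·14=2646; k=3: 2916+0+36·27·14=16524 → min 2646 | W₃..W₅: k=3: 0+13986+3·27·37=16983; k=4: 1134+0+3·14·37=2688 → min 2688.
Length 4: W₁..W₄: k=1: 0+2646+14·36·14=9702; k=2: 1512+1134+14·3·14=3234; k=3: 2646+0+14·27·14=7938 → min 3234 | W₂..W₅: k=2: 0+2688+36·3·37=6684; k=3: 2916+13986+36·27·37=52866; k=4: 2646+0+36·14·37=21294 → min 6684.
Length 5: W₁..W₅: k=1: 0+6684+14·36·37=25332; k=2: 1512+2688+14·3·37=5754; k=3: 2646+13986+14·27·37=30618; k=4: 3234+0+14·14·37=10486 → min 5754.
Optimal order: ((W₁·W₂)·((W₃·W₄)·W₅)) with cost 5754.

5754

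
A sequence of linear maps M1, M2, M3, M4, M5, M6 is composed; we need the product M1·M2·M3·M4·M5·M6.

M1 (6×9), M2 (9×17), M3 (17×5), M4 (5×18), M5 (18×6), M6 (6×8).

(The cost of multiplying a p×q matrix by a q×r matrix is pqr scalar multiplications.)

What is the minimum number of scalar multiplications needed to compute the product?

Adjacent pairs: M1M2 = 6·9·17 = 918; M2M3 = 9·17·5 = 765; M3M4 = 17·5·18 = 1530; M4M5 = 5·18·6 = 540; M5M6 = 18·6·8 = 864.
Length 3: M1..M3: k=1: 0+765+6·9·5=1035; k=2: 918+0+6·17·5=1428 → min 1035 | M2..M4: k=2: 0+1530+9·17·18=4284; k=3: 765+0+9·5·18=1575 → min 1575 | M3..M5: k=3: 0+540+17·5·6=1050; k=4: 1530+0+17·18·6=3366 → min 1050 | M4..M6: k=4: 0+864+5·18·8=1584; k=5: 540+0+5·6·8=780 → min 780.
Length 4: M1..M4: k=1: 0+1575+6·9·18=2547; k=2: 918+1530+6·17·18=4284; k=3: 1035+0+6·5·18=1575 → min 1575 | M2..M5: k=2: 0+1050+9·17·6=1968; k=3: 765+540+9·5·6=1575; k=4: 1575+0+9·18·6=2547 → min 1575 | M3..M6: k=3: 0+780+17·5·8=1460; k=4: 1530+864+17·18·8=4842; k=5: 1050+0+17·6·8=1866 → min 1460.
Length 5: M1..M5: k=1: 0+1575+6·9·6=1899; k=2: 918+1050+6·17·6=2580; k=3: 1035+540+6·5·6=1755; k=4: 1575+0+6·18·6=2223 → min 1755 | M2..M6: k=2: 0+1460+9·17·8=2684; k=3: 765+780+9·5·8=1905; k=4: 1575+864+9·18·8=3735; k=5: 1575+0+9·6·8=2007 → min 1905.
Length 6: M1..M6: k=1: 0+1905+6·9·8=2337; k=2: 918+1460+6·17·8=3194; k=3: 1035+780+6·5·8=2055; k=4: 1575+864+6·18·8=3303; k=5: 1755+0+6·6·8=2043 → min 2043.
Optimal order: (((M1·(M2·M3))·(M4·M5))·M6) with cost 2043.

2043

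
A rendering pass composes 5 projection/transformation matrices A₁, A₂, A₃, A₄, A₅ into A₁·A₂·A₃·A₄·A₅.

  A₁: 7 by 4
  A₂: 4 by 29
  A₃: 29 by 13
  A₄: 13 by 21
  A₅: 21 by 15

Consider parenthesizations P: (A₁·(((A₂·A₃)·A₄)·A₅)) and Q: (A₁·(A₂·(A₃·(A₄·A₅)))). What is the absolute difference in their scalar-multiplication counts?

Order P = (A₁·(((A₂·A₃)·A₄)·A₅)): (A₂·A₃): 4×29 by 29×13 → 4×13, cost 4·29·13 = 1508; ((A₂·A₃)·A₄): 4×13 by 13×21 → 4×21, cost 4·13·21 = 1092; cumulative 2600; (((A₂·A₃)·A₄)·A₅): 4×21 by 21×15 → 4×15, cost 4·21·15 = 1260; cumulative 3860; (A₁·(((A₂·A₃)·A₄)·A₅)): 7×4 by 4×15 → 7×15, cost 7·4·15 = 420; cumulative 4280. Total 4280.
Order Q = (A₁·(A₂·(A₃·(A₄·A₅)))): (A₄·A₅): 13×21 by 21×15 → 13×15, cost 13·21·15 = 4095; (A₃·(A₄·A₅)): 29×13 by 13×15 → 29×15, cost 29·13·15 = 5655; cumulative 9750; (A₂·(A₃·(A₄·A₅))): 4×29 by 29×15 → 4×15, cost 4·29·15 = 1740; cumulative 11490; (A₁·(A₂·(A₃·(A₄·A₅)))): 7×4 by 4×15 → 7×15, cost 7·4·15 = 420; cumulative 11910. Total 11910.
Difference: |4280 − 11910| = 7630.

7630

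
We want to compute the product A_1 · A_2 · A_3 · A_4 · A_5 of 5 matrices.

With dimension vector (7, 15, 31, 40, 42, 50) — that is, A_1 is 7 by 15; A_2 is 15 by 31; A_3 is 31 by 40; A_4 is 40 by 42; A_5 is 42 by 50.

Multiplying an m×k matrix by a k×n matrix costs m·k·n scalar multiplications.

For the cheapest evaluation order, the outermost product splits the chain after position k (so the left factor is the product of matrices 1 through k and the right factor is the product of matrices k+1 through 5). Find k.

Adjacent pairs: A_1A_2 = 7·15·31 = 3255; A_2A_3 = 15·31·40 = 18600; A_3A_4 = 31·40·42 = 52080; A_4A_5 = 40·42·50 = 84000.
Length 3: A_1..A_3: k=1: 0+18600+7·15·40=22800; k=2: 3255+0+7·31·40=11935 → min 11935 | A_2..A_4: k=2: 0+52080+15·31·42=71610; k=3: 18600+0+15·40·42=43800 → min 43800 | A_3..A_5: k=3: 0+84000+31·40·50=146000; k=4: 52080+0+31·42·50=117180 → min 117180.
Length 4: A_1..A_4: k=1: 0+43800+7·15·42=48210; k=2: 3255+52080+7·31·42=64449; k=3: 11935+0+7·40·42=23695 → min 23695 | A_2..A_5: k=2: 0+117180+15·31·50=140430; k=3: 18600+84000+15·40·50=132600; k=4: 43800+0+15·42·50=75300 → min 75300.
Top-level splits: k=1: (A_1..A_1)·(A_2..A_5) → 0+75300+7·15·50 = 80550; k=2: (A_1..A_2)·(A_3..A_5) → 3255+117180+7·31·50 = 131285; k=3: (A_1..A_3)·(A_4..A_5) → 11935+84000+7·40·50 = 109935; k=4: (A_1..A_4)·(A_5..A_5) → 23695+0+7·42·50 = 38395.
Best split is after A_4, i.e. k = 4.

4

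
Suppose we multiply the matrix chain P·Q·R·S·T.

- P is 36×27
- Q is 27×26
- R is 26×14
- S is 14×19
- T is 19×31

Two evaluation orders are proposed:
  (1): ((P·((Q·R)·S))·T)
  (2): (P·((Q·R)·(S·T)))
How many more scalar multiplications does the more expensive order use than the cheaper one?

Order (1) = ((P·((Q·R)·S))·T): (Q·R): 27×26 by 26×14 → 27×14, cost 27·26·14 = 9828; ((Q·R)·S): 27×14 by 14×19 → 27×19, cost 27·14·19 = 7182; cumulative 17010; (P·((Q·R)·S)): 36×27 by 27×19 → 36×19, cost 36·27·19 = 18468; cumulative 35478; ((P·((Q·R)·S))·T): 36×19 by 19×31 → 36×31, cost 36·19·31 = 21204; cumulative 56682. Total 56682.
Order (2) = (P·((Q·R)·(S·T))): (Q·R): 27×26 by 26×14 → 27×14, cost 27·26·14 = 9828; (S·T): 14×19 by 19×31 → 14×31, cost 14·19·31 = 8246; ((Q·R)·(S·T)): 27×14 by 14×31 → 27×31, cost 27·14·31 = 11718; cumulative 29792; (P·((Q·R)·(S·T))): 36×27 by 27×31 → 36×31, cost 36·27·31 = 30132; cumulative 59924. Total 59924.
Difference: |56682 − 59924| = 3242.

3242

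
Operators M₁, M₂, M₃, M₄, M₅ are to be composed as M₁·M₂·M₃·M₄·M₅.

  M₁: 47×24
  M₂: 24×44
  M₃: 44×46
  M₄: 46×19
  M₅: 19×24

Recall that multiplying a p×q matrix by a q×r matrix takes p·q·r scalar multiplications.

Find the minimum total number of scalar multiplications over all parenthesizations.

Adjacent pairs: M₁M₂ = 47·24·44 = 49632; M₂M₃ = 24·44·46 = 48576; M₃M₄ = 44·46·19 = 38456; M₄M₅ = 46·19·24 = 20976.
Length 3: M₁..M₃: k=1: 0+48576+47·24·46=100464; k=2: 49632+0+47·44·46=144760 → min 100464 | M₂..M₄: k=2: 0+38456+24·44·19=58520; k=3: 48576+0+24·46·19=69552 → min 58520 | M₃..M₅: k=3: 0+20976+44·46·24=69552; k=4: 38456+0+44·19·24=58520 → min 58520.
Length 4: M₁..M₄: k=1: 0+58520+47·24·19=79952; k=2: 49632+38456+47·44·19=127380; k=3: 100464+0+47·46·19=141542 → min 79952 | M₂..M₅: k=2: 0+58520+24·44·24=83864; k=3: 48576+20976+24·46·24=96048; k=4: 58520+0+24·19·24=69464 → min 69464.
Length 5: M₁..M₅: k=1: 0+69464+47·24·24=96536; k=2: 49632+58520+47·44·24=157784; k=3: 100464+20976+47·46·24=173328; k=4: 79952+0+47·19·24=101384 → min 96536.
Optimal order: (M₁·((M₂·(M₃·M₄))·M₅)) with cost 96536.

96536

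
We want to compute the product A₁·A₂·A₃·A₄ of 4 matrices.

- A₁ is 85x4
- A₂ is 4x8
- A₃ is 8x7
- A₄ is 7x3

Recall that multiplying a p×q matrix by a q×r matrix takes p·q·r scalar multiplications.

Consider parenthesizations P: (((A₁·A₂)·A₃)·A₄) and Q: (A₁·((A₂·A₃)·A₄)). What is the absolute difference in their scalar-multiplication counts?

7937

Order P = (((A₁·A₂)·A₃)·A₄): (A₁·A₂): 85×4 by 4×8 → 85×8, cost 85·4·8 = 2720; ((A₁·A₂)·A₃): 85×8 by 8×7 → 85×7, cost 85·8·7 = 4760; cumulative 7480; (((A₁·A₂)·A₃)·A₄): 85×7 by 7×3 → 85×3, cost 85·7·3 = 1785; cumulative 9265. Total 9265.
Order Q = (A₁·((A₂·A₃)·A₄)): (A₂·A₃): 4×8 by 8×7 → 4×7, cost 4·8·7 = 224; ((A₂·A₃)·A₄): 4×7 by 7×3 → 4×3, cost 4·7·3 = 84; cumulative 308; (A₁·((A₂·A₃)·A₄)): 85×4 by 4×3 → 85×3, cost 85·4·3 = 1020; cumulative 1328. Total 1328.
Difference: |9265 − 1328| = 7937.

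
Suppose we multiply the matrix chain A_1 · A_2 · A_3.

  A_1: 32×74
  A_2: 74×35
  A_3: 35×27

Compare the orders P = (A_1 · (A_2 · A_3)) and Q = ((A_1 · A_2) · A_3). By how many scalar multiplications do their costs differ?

Order P = (A_1 · (A_2 · A_3)): (A_2 · A_3): 74×35 by 35×27 → 74×27, cost 74·35·27 = 69930; (A_1 · (A_2 · A_3)): 32×74 by 74×27 → 32×27, cost 32·74·27 = 63936; cumulative 133866. Total 133866.
Order Q = ((A_1 · A_2) · A_3): (A_1 · A_2): 32×74 by 74×35 → 32×35, cost 32·74·35 = 82880; ((A_1 · A_2) · A_3): 32×35 by 35×27 → 32×27, cost 32·35·27 = 30240; cumulative 113120. Total 113120.
Difference: |133866 − 113120| = 20746.

20746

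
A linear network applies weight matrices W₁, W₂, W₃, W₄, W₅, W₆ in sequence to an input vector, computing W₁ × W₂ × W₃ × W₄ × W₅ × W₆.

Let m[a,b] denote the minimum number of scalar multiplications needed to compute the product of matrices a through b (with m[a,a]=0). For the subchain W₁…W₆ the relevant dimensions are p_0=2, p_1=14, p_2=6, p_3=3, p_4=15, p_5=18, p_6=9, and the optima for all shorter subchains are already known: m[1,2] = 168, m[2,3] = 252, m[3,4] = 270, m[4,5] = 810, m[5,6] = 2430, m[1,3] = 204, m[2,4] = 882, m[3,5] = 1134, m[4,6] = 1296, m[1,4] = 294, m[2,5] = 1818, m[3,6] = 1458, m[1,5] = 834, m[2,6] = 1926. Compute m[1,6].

m[1,6] = min over k∈[1,5] of m[1,k]+m[k+1,6]+p_{0}·p_k·p_{6}.
k=1: 0 + 1926 + 2·14·9 = 2178; k=2: 168 + 1458 + 2·6·9 = 1734; k=3: 204 + 1296 + 2·3·9 = 1554; k=4: 294 + 2430 + 2·15·9 = 2994; k=5: 834 + 0 + 2·18·9 = 1158.
Minimum: 1158 at k=5.

1158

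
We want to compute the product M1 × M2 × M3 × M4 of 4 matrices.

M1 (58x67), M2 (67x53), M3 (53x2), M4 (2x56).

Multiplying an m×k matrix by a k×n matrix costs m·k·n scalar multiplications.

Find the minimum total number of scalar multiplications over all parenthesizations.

21370

Adjacent pairs: M1M2 = 58·67·53 = 205958; M2M3 = 67·53·2 = 7102; M3M4 = 53·2·56 = 5936.
Length 3: M1..M3: k=1: 0+7102+58·67·2=14874; k=2: 205958+0+58·53·2=212106 → min 14874 | M2..M4: k=2: 0+5936+67·53·56=204792; k=3: 7102+0+67·2·56=14606 → min 14606.
Length 4: M1..M4: k=1: 0+14606+58·67·56=232222; k=2: 205958+5936+58·53·56=384038; k=3: 14874+0+58·2·56=21370 → min 21370.
Optimal order: ((M1 × (M2 × M3)) × M4) with cost 21370.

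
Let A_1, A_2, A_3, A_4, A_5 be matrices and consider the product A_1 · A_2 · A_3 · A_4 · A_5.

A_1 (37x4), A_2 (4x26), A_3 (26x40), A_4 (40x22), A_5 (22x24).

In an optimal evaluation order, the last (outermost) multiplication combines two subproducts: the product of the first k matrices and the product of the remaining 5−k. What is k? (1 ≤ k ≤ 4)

1

Adjacent pairs: A_1A_2 = 37·4·26 = 3848; A_2A_3 = 4·26·40 = 4160; A_3A_4 = 26·40·22 = 22880; A_4A_5 = 40·22·24 = 21120.
Length 3: A_1..A_3: k=1: 0+4160+37·4·40=10080; k=2: 3848+0+37·26·40=42328 → min 10080 | A_2..A_4: k=2: 0+22880+4·26·22=25168; k=3: 4160+0+4·40·22=7680 → min 7680 | A_3..A_5: k=3: 0+21120+26·40·24=46080; k=4: 22880+0+26·22·24=36608 → min 36608.
Length 4: A_1..A_4: k=1: 0+7680+37·4·22=10936; k=2: 3848+22880+37·26·22=47892; k=3: 10080+0+37·40·22=42640 → min 10936 | A_2..A_5: k=2: 0+36608+4·26·24=39104; k=3: 4160+21120+4·40·24=29120; k=4: 7680+0+4·22·24=9792 → min 9792.
Top-level splits: k=1: (A_1..A_1)·(A_2..A_5) → 0+9792+37·4·24 = 13344; k=2: (A_1..A_2)·(A_3..A_5) → 3848+36608+37·26·24 = 63544; k=3: (A_1..A_3)·(A_4..A_5) → 10080+21120+37·40·24 = 66720; k=4: (A_1..A_4)·(A_5..A_5) → 10936+0+37·22·24 = 30472.
Best split is after A_1, i.e. k = 1.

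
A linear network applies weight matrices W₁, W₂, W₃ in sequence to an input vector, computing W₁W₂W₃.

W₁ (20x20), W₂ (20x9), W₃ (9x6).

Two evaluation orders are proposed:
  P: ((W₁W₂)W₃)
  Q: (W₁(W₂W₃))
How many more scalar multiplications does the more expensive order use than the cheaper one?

Order P = ((W₁W₂)W₃): (W₁W₂): 20×20 by 20×9 → 20×9, cost 20·20·9 = 3600; ((W₁W₂)W₃): 20×9 by 9×6 → 20×6, cost 20·9·6 = 1080; cumulative 4680. Total 4680.
Order Q = (W₁(W₂W₃)): (W₂W₃): 20×9 by 9×6 → 20×6, cost 20·9·6 = 1080; (W₁(W₂W₃)): 20×20 by 20×6 → 20×6, cost 20·20·6 = 2400; cumulative 3480. Total 3480.
Difference: |4680 − 3480| = 1200.

1200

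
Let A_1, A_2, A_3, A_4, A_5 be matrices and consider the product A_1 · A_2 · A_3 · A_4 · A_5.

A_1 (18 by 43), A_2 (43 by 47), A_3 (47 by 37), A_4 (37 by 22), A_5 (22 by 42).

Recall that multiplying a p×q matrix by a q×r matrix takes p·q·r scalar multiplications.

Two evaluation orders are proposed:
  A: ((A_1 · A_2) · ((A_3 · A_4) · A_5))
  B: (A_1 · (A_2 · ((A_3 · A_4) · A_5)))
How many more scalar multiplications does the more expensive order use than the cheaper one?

45480

Order A = ((A_1 · A_2) · ((A_3 · A_4) · A_5)): (A_1 · A_2): 18×43 by 43×47 → 18×47, cost 18·43·47 = 36378; (A_3 · A_4): 47×37 by 37×22 → 47×22, cost 47·37·22 = 38258; ((A_3 · A_4) · A_5): 47×22 by 22×42 → 47×42, cost 47·22·42 = 43428; cumulative 81686; ((A_1 · A_2) · ((A_3 · A_4) · A_5)): 18×47 by 47×42 → 18×42, cost 18·47·42 = 35532; cumulative 153596. Total 153596.
Order B = (A_1 · (A_2 · ((A_3 · A_4) · A_5))): (A_3 · A_4): 47×37 by 37×22 → 47×22, cost 47·37·22 = 38258; ((A_3 · A_4) · A_5): 47×22 by 22×42 → 47×42, cost 47·22·42 = 43428; cumulative 81686; (A_2 · ((A_3 · A_4) · A_5)): 43×47 by 47×42 → 43×42, cost 43·47·42 = 84882; cumulative 166568; (A_1 · (A_2 · ((A_3 · A_4) · A_5))): 18×43 by 43×42 → 18×42, cost 18·43·42 = 32508; cumulative 199076. Total 199076.
Difference: |153596 − 199076| = 45480.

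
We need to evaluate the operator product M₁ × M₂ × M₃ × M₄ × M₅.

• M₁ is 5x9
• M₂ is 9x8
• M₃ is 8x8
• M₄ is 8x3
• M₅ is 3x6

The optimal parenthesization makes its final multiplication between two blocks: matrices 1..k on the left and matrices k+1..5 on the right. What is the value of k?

4

Adjacent pairs: M₁M₂ = 5·9·8 = 360; M₂M₃ = 9·8·8 = 576; M₃M₄ = 8·8·3 = 192; M₄M₅ = 8·3·6 = 144.
Length 3: M₁..M₃: k=1: 0+576+5·9·8=936; k=2: 360+0+5·8·8=680 → min 680 | M₂..M₄: k=2: 0+192+9·8·3=408; k=3: 576+0+9·8·3=792 → min 408 | M₃..M₅: k=3: 0+144+8·8·6=528; k=4: 192+0+8·3·6=336 → min 336.
Length 4: M₁..M₄: k=1: 0+408+5·9·3=543; k=2: 360+192+5·8·3=672; k=3: 680+0+5·8·3=800 → min 543 | M₂..M₅: k=2: 0+336+9·8·6=768; k=3: 576+144+9·8·6=1152; k=4: 408+0+9·3·6=570 → min 570.
Top-level splits: k=1: (M₁..M₁)·(M₂..M₅) → 0+570+5·9·6 = 840; k=2: (M₁..M₂)·(M₃..M₅) → 360+336+5·8·6 = 936; k=3: (M₁..M₃)·(M₄..M₅) → 680+144+5·8·6 = 1064; k=4: (M₁..M₄)·(M₅..M₅) → 543+0+5·3·6 = 633.
Best split is after M₄, i.e. k = 4.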